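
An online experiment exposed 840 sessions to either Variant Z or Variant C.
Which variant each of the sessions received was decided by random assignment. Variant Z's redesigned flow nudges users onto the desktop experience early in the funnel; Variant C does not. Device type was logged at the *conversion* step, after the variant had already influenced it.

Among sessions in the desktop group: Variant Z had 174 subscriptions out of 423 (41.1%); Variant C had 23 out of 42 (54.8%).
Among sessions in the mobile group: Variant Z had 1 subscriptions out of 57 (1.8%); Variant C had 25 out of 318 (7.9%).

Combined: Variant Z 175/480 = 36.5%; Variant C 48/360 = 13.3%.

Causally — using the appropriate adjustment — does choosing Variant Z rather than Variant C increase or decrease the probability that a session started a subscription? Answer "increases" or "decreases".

increases

Device type here is a post-treatment variable shaped by the variant; conditioning on it would introduce bias rather than remove it. The overall comparison is the causal one.
Pooled: Variant Z 36.5% vs Variant C 13.3%; Variant Z is higher overall.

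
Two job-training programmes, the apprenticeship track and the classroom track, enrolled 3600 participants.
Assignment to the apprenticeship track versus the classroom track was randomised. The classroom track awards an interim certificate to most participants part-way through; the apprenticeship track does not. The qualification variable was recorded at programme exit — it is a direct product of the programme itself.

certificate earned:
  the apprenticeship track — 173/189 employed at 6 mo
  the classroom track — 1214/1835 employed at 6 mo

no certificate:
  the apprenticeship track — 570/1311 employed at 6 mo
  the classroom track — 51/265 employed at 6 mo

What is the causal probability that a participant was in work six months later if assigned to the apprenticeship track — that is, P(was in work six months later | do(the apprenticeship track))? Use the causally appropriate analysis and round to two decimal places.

The qualification attained during the programme-specific comparison favours the apprenticeship track throughout, but the pooled figures favour the classroom track. The question is whether to condition on qualification attained during the programme.
Stratifying would compare programmes among participants the programmes themselves sorted into qualification attained during the programme groups — a form of selection on an intermediate. The unconditioned pooled rates give the total causal effect.
So P(outcome | do(the apprenticeship track)) is just the pooled rate for the apprenticeship track: 743/1500 = 0.495.

0.50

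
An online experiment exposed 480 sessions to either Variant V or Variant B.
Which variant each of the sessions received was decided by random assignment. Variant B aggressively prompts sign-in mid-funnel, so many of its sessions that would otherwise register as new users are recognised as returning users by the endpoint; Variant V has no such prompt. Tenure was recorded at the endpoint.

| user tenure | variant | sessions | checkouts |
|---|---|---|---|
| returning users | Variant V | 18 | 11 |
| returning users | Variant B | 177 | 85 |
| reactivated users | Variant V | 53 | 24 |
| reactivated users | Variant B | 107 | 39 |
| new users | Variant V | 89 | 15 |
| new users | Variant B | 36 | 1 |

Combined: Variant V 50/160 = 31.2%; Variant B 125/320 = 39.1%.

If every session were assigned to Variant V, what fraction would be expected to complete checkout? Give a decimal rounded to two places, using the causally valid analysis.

The user tenure-specific comparison favours Variant V throughout, but the pooled figures favour Variant B. The question is whether to condition on user tenure.
User tenure is downstream of the variant. One should not condition on a consequence of treatment, so the overall rates are the right comparison.
So P(outcome | do(Variant V)) is just the pooled rate for Variant V: 50/160 = 0.312.

0.31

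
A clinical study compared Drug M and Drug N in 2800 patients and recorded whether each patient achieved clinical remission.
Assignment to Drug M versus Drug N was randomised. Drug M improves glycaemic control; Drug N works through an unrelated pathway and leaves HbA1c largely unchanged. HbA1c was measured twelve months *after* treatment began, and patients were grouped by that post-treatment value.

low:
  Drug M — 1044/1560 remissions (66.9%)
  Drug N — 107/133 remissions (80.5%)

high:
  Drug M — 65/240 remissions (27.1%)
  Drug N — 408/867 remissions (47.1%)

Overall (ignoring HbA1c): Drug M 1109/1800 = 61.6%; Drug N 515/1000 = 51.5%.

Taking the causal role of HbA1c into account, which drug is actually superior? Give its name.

Drug M

Drug N is higher inside every HbA1c stratum but Drug M is higher in aggregate. Whether to stratify depends on how HbA1c relates to the drug.
Because the drug influences HbA1c, HbA1c is a post-treatment mediator, not a confounder. Stratifying on it would bias the estimate; the causal effect is the crude pooled difference.
Pooled: Drug M 61.6% vs Drug N 51.5%; Drug M is higher overall.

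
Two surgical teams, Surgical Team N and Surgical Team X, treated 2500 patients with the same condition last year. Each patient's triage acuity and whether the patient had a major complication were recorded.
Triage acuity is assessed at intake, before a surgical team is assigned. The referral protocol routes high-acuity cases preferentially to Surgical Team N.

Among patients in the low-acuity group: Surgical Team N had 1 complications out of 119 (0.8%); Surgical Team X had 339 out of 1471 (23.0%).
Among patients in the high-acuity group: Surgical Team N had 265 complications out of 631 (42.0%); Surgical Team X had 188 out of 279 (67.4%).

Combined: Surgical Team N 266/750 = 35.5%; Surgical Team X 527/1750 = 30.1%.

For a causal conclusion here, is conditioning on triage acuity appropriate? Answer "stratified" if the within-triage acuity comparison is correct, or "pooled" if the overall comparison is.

Since triage acuity is a pre-existing factor (not a product of the surgical team) and it affects the outcome on its own, it is a confounder. The stratified rates, not the pooled rate, identify the causal effect.
Within each level — low-acuity: 0.8% vs 23.0%; high-acuity: 42.0% vs 67.4% — Surgical Team N is lower every time.

stratified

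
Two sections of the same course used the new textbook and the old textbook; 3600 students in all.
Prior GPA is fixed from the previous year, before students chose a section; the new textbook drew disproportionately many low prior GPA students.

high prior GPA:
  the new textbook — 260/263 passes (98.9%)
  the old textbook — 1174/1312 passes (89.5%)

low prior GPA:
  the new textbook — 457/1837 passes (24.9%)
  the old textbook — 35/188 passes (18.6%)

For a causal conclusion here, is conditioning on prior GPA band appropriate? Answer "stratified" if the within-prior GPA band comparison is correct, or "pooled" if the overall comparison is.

stratified

the new textbook is higher inside every prior GPA band stratum but the old textbook is higher in aggregate. Whether to stratify depends on how prior GPA band relates to the teaching method.
Prior GPA band is set before the teaching method has any effect — it is not caused by the teaching method — and it independently drives the outcome. That makes it a confounder, so the causal comparison is within prior GPA band levels.
Within each level — high prior GPA: 98.9% vs 89.5%; low prior GPA: 24.9% vs 18.6% — the new textbook is higher every time.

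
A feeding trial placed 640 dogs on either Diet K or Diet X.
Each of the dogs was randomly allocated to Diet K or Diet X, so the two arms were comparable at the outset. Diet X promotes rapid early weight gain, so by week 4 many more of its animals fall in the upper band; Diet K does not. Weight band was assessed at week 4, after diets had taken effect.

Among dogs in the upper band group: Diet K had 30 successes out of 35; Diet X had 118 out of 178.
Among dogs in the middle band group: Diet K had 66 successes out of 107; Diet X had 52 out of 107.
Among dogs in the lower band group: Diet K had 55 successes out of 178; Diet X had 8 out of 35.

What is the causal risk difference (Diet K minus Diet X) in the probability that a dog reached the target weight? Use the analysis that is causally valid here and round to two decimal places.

-0.08

Week-4 weight band is downstream of the diet. One should not condition on a consequence of treatment, so the overall rates are the right comparison.
The causal difference is the pooled difference: 0.472 − 0.556 = -0.084.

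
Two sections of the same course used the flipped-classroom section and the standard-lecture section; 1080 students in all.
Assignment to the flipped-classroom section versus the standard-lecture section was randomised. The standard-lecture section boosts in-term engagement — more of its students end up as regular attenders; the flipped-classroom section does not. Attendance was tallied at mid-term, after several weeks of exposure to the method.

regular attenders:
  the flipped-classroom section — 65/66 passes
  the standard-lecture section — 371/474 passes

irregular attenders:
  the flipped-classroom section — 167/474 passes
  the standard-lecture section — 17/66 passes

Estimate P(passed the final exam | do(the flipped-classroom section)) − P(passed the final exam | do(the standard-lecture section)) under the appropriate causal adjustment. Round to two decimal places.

Mid-term attendance is downstream of the teaching method. One should not condition on a consequence of treatment, so the overall rates are the right comparison.
The causal difference is the pooled difference: 0.430 − 0.719 = -0.289.

-0.29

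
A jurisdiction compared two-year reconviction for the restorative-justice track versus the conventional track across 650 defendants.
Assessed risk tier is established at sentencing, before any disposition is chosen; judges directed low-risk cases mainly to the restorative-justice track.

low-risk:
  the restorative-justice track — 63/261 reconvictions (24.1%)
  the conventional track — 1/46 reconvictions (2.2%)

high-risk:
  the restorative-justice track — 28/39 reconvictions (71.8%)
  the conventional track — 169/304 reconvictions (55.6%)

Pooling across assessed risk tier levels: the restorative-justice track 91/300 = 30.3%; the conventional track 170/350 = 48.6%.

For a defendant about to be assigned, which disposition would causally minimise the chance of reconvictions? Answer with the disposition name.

Since assessed risk tier is a pre-existing factor (not a product of the disposition) and it affects the outcome on its own, it is a confounder. The stratified rates, not the pooled rate, identify the causal effect.
Within each level — low-risk: 24.1% vs 2.2%; high-risk: 71.8% vs 55.6% — the conventional track is lower every time.

the conventional track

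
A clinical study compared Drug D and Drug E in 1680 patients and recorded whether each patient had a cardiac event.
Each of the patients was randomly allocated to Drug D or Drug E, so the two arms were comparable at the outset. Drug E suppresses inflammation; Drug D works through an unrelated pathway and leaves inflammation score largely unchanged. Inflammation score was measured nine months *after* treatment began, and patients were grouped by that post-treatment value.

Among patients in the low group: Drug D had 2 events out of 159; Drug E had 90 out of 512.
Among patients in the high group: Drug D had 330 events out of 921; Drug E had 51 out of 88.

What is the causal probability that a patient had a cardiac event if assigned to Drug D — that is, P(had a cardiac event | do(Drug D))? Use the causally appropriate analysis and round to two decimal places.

Within every inflammation score level Drug D has the lower rate, yet pooled Drug E does — Simpson's reversal.
Inflammation score here is a post-treatment variable shaped by the drug; conditioning on it would introduce bias rather than remove it. The overall comparison is the causal one.
So P(outcome | do(Drug D)) is just the pooled rate for Drug D: 332/1080 = 0.307.

0.31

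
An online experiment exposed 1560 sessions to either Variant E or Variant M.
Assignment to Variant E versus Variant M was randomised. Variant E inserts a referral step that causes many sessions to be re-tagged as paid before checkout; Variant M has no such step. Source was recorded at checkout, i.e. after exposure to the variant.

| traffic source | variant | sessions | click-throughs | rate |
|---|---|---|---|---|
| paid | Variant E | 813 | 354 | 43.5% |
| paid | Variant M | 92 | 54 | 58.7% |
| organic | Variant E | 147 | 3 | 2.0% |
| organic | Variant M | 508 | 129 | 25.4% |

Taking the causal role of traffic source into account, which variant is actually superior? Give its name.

Variant E

Traffic source here is a post-treatment variable shaped by the variant; conditioning on it would introduce bias rather than remove it. The overall comparison is the causal one.
Pooled: Variant E 37.2% vs Variant M 30.5%; Variant E is higher overall.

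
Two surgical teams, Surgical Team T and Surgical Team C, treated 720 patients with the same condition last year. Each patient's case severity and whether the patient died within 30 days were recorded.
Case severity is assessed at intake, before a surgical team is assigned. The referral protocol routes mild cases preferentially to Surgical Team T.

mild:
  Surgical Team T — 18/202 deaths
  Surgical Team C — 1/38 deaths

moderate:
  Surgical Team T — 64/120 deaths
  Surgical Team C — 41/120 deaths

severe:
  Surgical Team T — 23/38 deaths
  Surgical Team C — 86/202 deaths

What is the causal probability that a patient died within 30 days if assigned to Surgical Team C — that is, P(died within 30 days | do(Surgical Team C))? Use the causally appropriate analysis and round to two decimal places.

The stratified and pooled comparisons disagree (Surgical Team C wins within each case severity; Surgical Team T wins overall), so the answer turns on the causal role of case severity.
Since case severity is a pre-existing factor (not a product of the surgical team) and it affects the outcome on its own, it is a confounder. The stratified rates, not the pooled rate, identify the causal effect.
Standardising Surgical Team C to the population case severity mix: 0.333·1/38 + 0.333·41/120 + 0.333·86/202 = 0.265.

0.26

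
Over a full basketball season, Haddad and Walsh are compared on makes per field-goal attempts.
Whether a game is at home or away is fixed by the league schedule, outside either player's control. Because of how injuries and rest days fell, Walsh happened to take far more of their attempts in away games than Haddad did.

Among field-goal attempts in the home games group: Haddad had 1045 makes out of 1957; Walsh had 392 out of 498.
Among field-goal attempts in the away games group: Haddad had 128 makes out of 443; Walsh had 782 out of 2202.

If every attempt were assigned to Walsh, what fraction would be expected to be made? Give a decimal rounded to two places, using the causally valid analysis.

0.56

The game venue-specific comparison favours Walsh throughout, but the pooled figures favour Haddad. The question is whether to condition on game venue.
The imbalance in game venue arose from how field-goal attempts were allocated, not from anything the player did; and game venue independently affects the outcome. The pooled gap is confounded — condition on game venue.
Standardising Walsh to the population game venue mix: 0.481·392/498 + 0.519·782/2202 = 0.563.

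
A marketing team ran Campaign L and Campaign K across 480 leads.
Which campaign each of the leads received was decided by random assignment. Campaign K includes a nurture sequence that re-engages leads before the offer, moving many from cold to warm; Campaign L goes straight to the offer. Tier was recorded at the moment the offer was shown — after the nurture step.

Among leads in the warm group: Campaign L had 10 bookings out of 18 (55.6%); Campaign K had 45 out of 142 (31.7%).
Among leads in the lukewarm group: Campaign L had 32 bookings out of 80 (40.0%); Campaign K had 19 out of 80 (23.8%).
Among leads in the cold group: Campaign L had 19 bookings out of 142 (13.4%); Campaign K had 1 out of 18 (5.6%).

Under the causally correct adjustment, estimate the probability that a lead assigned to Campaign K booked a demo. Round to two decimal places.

0.27

The stratified and pooled comparisons disagree (Campaign L wins within each engagement tier; Campaign K wins overall), so the answer turns on the causal role of engagement tier.
Stratifying would compare campaigns among leads the campaigns themselves sorted into engagement tier groups — a form of selection on an intermediate. The unconditioned pooled rates give the total causal effect.
So P(outcome | do(Campaign K)) is just the pooled rate for Campaign K: 65/240 = 0.271.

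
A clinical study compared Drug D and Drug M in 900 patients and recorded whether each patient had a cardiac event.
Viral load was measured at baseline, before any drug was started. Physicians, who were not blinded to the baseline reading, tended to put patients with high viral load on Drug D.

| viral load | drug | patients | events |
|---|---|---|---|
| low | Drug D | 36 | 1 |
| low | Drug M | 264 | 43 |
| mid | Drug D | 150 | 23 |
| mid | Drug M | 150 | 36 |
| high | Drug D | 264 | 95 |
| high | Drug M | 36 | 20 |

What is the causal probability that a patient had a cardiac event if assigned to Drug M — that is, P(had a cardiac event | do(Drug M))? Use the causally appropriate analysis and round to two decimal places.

0.32

The stratified and pooled comparisons disagree (Drug D wins within each viral load; Drug M wins overall), so the answer turns on the causal role of viral load.
Viral load is set before the drug has any effect — it is not caused by the drug — and it independently drives the outcome. That makes it a confounder, so the causal comparison is within viral load levels.
Standardising Drug M to the population viral load mix: 0.333·43/264 + 0.333·36/150 + 0.333·20/36 = 0.319.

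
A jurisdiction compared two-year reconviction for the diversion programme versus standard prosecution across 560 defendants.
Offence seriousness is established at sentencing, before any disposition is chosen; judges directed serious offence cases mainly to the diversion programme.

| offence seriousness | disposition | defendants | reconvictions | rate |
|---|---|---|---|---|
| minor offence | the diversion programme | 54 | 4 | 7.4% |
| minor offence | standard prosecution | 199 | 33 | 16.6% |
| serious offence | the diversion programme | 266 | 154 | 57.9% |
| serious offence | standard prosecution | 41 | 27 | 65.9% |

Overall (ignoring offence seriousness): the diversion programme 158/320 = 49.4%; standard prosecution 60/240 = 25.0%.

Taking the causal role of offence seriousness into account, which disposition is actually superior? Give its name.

The offence seriousness-specific comparison favours the diversion programme throughout, but the pooled figures favour standard prosecution. The question is whether to condition on offence seriousness.
Nothing the disposition does changes offence seriousness; the imbalance is an allocation artefact. With offence seriousness also predicting the outcome, the pooled figure is confounded, and the within-stratum comparison is the causal one.
Within each level — minor offence: 7.4% vs 16.6%; serious offence: 57.9% vs 65.9% — the diversion programme is lower every time.

the diversion programme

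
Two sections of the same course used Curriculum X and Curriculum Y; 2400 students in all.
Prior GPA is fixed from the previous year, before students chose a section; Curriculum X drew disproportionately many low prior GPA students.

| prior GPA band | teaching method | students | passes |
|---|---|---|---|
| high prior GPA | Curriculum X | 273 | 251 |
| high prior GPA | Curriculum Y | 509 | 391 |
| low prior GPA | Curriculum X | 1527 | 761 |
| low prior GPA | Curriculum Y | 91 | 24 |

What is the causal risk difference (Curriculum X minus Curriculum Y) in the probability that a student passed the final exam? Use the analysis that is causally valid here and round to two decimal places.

+0.21

The imbalance in prior GPA band arose from how students were allocated, not from anything the teaching method did; and prior GPA band independently affects the outcome. The pooled gap is confounded — condition on prior GPA band.
Adjusting over the population distribution of prior GPA band: 0.326·(0.919−0.768) + 0.674·(0.498−0.264) = +0.207.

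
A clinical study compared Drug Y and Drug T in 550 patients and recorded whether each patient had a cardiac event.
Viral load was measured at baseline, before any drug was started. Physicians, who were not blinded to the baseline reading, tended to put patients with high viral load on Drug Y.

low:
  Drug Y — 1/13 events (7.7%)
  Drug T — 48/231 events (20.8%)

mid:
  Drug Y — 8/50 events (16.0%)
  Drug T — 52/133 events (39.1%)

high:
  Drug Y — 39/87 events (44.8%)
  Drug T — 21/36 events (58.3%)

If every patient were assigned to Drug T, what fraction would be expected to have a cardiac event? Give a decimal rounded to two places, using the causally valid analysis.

Here viral load is a common cause — it drives both which drug a case falls under and the outcome. The crude comparison mixes populations; the stratum-specific rates are the causally relevant ones.
Standardising Drug T to the population viral load mix: 0.444·48/231 + 0.333·52/133 + 0.224·21/36 = 0.353.

0.35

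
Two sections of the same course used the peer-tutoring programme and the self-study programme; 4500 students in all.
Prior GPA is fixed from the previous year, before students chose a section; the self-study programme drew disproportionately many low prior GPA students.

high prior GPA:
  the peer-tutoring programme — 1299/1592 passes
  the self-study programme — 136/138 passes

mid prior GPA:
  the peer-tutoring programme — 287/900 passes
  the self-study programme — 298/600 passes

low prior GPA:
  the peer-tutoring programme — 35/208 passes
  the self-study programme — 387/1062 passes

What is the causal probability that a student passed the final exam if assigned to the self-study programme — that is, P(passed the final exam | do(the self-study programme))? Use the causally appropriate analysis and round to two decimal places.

The prior GPA band-specific comparison favours the self-study programme throughout, but the pooled figures favour the peer-tutoring programme. The question is whether to condition on prior GPA band.
Nothing the teaching method does changes prior GPA band; the imbalance is an allocation artefact. With prior GPA band also predicting the outcome, the pooled figure is confounded, and the within-stratum comparison is the causal one.
Standardising the self-study programme to the population prior GPA band mix: 0.384·136/138 + 0.333·298/600 + 0.282·387/1062 = 0.647.

0.65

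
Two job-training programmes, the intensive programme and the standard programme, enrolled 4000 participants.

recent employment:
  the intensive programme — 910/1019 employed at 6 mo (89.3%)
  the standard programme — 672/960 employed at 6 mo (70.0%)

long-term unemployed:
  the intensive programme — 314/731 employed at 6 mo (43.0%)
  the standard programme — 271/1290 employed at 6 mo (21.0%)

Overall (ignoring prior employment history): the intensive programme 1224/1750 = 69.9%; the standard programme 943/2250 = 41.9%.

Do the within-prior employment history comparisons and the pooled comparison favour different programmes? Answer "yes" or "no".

no

Within each prior employment history level (recent employment 89.3% vs 70.0%; long-term unemployed 43.0% vs 21.0%), the intensive programme has the higher rate every time. Pooled: 69.9% vs 41.9% — the intensive programme has the higher rate overall. They agree.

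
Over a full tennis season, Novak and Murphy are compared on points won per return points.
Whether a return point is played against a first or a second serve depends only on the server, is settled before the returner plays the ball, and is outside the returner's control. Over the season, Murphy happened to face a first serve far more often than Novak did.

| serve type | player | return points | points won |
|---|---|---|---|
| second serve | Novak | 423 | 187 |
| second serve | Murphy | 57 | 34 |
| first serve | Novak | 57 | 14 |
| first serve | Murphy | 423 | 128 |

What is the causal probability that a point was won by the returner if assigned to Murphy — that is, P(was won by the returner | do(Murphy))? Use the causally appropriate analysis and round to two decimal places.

0.45

Nothing the player does changes serve type; the imbalance is an allocation artefact. With serve type also predicting the outcome, the pooled figure is confounded, and the within-stratum comparison is the causal one.
Standardising Murphy to the population serve type mix: 0.500·34/57 + 0.500·128/423 = 0.450.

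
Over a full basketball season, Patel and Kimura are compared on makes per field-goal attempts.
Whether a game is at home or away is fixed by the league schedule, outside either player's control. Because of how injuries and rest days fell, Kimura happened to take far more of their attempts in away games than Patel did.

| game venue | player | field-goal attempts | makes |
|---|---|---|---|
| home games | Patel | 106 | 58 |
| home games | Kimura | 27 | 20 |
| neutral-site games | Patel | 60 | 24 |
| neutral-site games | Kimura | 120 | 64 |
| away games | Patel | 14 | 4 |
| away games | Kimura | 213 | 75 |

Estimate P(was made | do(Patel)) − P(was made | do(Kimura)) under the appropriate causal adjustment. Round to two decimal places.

Here game venue is a common cause — it drives both which player a case falls under and the outcome. The crude comparison mixes populations; the stratum-specific rates are the causally relevant ones.
Adjusting over the population distribution of game venue: 0.246·(0.547−0.741) + 0.333·(0.400−0.533) + 0.420·(0.286−0.352) = -0.120.

-0.12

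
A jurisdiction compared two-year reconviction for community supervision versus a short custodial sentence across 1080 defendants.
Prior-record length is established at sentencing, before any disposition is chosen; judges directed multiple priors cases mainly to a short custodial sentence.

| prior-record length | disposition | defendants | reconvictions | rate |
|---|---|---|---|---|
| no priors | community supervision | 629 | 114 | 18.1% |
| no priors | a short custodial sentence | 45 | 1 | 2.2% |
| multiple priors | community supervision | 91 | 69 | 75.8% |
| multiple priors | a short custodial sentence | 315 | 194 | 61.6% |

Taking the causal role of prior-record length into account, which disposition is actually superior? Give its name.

Here prior-record length is a common cause — it drives both which disposition a case falls under and the outcome. The crude comparison mixes populations; the stratum-specific rates are the causally relevant ones.
Within each level — no priors: 18.1% vs 2.2%; multiple priors: 75.8% vs 61.6% — a short custodial sentence is lower every time.

a short custodial sentence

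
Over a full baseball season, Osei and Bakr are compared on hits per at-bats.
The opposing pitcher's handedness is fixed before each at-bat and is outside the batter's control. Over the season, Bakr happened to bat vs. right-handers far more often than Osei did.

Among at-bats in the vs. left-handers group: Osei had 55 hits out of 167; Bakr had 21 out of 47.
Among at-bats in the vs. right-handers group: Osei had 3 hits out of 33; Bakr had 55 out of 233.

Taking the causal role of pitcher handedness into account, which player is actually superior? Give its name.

Within every pitcher handedness level Bakr has the higher rate, yet pooled Osei does — Simpson's reversal.
Since pitcher handedness is a pre-existing factor (not a product of the player) and it affects the outcome on its own, it is a confounder. The stratified rates, not the pooled rate, identify the causal effect.
Within each level — vs. left-handers: 32.9% vs 44.7%; vs. right-handers: 9.1% vs 23.6% — Bakr is higher every time.

Bakr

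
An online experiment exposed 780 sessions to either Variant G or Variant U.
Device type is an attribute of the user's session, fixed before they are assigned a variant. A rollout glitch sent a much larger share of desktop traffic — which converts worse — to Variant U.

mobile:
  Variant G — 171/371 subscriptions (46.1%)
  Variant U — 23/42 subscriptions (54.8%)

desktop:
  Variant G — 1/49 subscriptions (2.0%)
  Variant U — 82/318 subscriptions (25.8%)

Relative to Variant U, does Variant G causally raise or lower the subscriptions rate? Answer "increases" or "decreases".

Since device type is a pre-existing factor (not a product of the variant) and it affects the outcome on its own, it is a confounder. The stratified rates, not the pooled rate, identify the causal effect.
Within each level — mobile: 46.1% vs 54.8%; desktop: 2.0% vs 25.8% — Variant U is higher every time.

decreases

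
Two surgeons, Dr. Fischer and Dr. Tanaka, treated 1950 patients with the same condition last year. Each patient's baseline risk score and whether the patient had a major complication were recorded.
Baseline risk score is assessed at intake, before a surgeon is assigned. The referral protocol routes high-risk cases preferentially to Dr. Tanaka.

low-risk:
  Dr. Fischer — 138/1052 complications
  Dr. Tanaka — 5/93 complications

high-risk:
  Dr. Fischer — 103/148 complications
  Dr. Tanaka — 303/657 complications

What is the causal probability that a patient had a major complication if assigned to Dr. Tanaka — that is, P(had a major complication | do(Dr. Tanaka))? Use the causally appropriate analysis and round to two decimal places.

0.22

The imbalance in baseline risk score arose from how patients were allocated, not from anything the surgeon did; and baseline risk score independently affects the outcome. The pooled gap is confounded — condition on baseline risk score.
Standardising Dr. Tanaka to the population baseline risk score mix: 0.587·5/93 + 0.413·303/657 = 0.222.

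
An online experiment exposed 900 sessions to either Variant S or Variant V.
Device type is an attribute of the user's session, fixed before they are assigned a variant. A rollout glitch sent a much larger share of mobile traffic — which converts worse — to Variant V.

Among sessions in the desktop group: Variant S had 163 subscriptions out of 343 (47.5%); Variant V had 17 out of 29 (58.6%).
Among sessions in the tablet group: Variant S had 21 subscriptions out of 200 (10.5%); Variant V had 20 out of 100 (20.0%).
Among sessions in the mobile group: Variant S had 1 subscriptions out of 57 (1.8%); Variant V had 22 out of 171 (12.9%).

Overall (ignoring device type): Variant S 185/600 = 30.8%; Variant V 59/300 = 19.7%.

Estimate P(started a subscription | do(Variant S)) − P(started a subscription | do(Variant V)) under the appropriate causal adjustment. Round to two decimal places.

-0.11

Variant V is higher inside every device type stratum but Variant S is higher in aggregate. Whether to stratify depends on how device type relates to the variant.
Since device type is a pre-existing factor (not a product of the variant) and it affects the outcome on its own, it is a confounder. The stratified rates, not the pooled rate, identify the causal effect.
Adjusting over the population distribution of device type: 0.413·(0.475−0.586) + 0.333·(0.105−0.200) + 0.253·(0.018−0.129) = -0.106.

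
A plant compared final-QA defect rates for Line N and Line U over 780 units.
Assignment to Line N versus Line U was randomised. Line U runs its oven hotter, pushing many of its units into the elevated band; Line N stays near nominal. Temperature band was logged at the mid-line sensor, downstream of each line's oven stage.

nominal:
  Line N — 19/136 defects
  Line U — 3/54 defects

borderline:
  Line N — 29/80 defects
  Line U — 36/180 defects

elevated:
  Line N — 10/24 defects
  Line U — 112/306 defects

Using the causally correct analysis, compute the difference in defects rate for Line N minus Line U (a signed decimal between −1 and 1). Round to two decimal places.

-0.04

The in-process temperature band-specific comparison favours Line U throughout, but the pooled figures favour Line N. The question is whether to condition on in-process temperature band.
The distribution of in-process temperature band is itself part of what the line does — it is an intermediate outcome. Holding it fixed would remove that part of the effect; the total effect is the pooled difference.
The causal difference is the pooled difference: 0.242 − 0.280 = -0.038.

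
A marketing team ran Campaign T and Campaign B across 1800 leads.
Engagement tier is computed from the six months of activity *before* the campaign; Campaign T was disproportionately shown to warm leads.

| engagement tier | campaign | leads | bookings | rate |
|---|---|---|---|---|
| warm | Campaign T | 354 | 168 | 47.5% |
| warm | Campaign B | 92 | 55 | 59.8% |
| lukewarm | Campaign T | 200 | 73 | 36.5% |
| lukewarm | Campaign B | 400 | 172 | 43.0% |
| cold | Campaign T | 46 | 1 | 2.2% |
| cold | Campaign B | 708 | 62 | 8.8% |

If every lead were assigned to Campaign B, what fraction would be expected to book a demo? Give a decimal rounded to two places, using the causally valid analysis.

0.33

Since engagement tier is a pre-existing factor (not a product of the campaign) and it affects the outcome on its own, it is a confounder. The stratified rates, not the pooled rate, identify the causal effect.
Standardising Campaign B to the population engagement tier mix: 0.248·55/92 + 0.333·172/400 + 0.419·62/708 = 0.328.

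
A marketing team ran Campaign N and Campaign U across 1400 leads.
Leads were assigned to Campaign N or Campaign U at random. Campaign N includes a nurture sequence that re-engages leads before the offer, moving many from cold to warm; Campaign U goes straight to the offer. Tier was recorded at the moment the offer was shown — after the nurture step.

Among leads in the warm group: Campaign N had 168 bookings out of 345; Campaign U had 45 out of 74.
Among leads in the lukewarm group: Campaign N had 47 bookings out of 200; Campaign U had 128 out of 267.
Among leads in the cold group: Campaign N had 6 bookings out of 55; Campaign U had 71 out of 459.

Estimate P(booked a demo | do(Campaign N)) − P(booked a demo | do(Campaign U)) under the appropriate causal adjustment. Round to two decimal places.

Stratifying would compare campaigns among leads the campaigns themselves sorted into engagement tier groups — a form of selection on an intermediate. The unconditioned pooled rates give the total causal effect.
The causal difference is the pooled difference: 0.368 − 0.305 = +0.063.

+0.06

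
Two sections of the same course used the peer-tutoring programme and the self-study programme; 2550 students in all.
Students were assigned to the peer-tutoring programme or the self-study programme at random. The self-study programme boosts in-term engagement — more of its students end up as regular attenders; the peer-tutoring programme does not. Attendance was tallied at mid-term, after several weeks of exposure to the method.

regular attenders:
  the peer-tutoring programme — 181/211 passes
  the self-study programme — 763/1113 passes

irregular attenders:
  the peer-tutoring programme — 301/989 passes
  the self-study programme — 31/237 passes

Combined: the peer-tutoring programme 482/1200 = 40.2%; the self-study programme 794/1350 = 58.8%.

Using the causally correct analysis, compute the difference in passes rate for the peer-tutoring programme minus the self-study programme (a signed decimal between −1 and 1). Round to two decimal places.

-0.19

The mid-term attendance-specific comparison favours the peer-tutoring programme throughout, but the pooled figures favour the self-study programme. The question is whether to condition on mid-term attendance.
Mid-term attendance is downstream of the teaching method. One should not condition on a consequence of treatment, so the overall rates are the right comparison.
The causal difference is the pooled difference: 0.402 − 0.588 = -0.186.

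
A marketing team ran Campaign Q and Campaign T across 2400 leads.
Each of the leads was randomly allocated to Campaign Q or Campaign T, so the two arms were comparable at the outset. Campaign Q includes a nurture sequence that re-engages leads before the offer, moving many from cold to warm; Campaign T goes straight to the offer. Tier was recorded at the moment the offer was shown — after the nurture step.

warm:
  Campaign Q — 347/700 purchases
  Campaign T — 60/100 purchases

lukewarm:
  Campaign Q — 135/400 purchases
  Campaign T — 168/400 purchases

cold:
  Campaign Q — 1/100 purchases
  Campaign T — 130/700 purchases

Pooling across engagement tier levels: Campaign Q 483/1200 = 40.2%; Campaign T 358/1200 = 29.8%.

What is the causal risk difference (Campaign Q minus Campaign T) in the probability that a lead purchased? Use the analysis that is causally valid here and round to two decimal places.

The distribution of engagement tier is itself part of what the campaign does — it is an intermediate outcome. Holding it fixed would remove that part of the effect; the total effect is the pooled difference.
The causal difference is the pooled difference: 0.403 − 0.298 = +0.104.

+0.10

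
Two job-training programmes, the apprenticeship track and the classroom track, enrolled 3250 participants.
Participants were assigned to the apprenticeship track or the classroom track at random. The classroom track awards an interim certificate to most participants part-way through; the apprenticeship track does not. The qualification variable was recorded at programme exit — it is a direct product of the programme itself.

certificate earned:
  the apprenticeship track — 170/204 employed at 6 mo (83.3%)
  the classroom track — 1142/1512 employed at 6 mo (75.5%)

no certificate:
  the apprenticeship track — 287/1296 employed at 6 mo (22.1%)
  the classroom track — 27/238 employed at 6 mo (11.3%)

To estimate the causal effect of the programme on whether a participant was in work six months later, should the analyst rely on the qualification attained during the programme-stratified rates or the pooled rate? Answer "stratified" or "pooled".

The distribution of qualification attained during the programme is itself part of what the programme does — it is an intermediate outcome. Holding it fixed would remove that part of the effect; the total effect is the pooled difference.
Pooled: the apprenticeship track 30.5% vs the classroom track 66.8%; the classroom track is higher overall.

pooled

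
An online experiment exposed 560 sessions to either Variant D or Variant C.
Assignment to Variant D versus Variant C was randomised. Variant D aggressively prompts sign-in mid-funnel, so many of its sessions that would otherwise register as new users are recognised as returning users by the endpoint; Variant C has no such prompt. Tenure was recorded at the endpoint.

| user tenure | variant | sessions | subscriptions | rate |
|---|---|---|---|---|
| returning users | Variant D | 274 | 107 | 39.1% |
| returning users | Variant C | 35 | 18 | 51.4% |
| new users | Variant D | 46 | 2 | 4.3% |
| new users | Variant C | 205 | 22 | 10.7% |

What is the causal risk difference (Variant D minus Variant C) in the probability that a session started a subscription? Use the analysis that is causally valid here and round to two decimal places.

The user tenure-specific comparison favours Variant C throughout, but the pooled figures favour Variant D. The question is whether to condition on user tenure.
Because the variant influences user tenure, user tenure is a post-treatment mediator, not a confounder. Stratifying on it would bias the estimate; the causal effect is the crude pooled difference.
The causal difference is the pooled difference: 0.341 − 0.167 = +0.174.

+0.17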